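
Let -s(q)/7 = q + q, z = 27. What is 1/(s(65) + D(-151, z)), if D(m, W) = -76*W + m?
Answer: -1/3113 ≈ -0.00032123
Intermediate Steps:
D(m, W) = m - 76*W
s(q) = -14*q (s(q) = -7*(q + q) = -14*q)
1/(s(65) + D(-151, z)) = 1/(-14*65 + (-151 - 76*27)) = 1/(-910 + (-151 - 2052)) = 1/(-910 - 2203) = 1/(-3113) = -1/3113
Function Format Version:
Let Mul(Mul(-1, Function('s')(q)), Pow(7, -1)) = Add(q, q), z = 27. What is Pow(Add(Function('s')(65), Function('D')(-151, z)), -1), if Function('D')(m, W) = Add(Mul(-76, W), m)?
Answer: Rational(-1, 3113) ≈ -0.00032123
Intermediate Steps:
Function('D')(m, W) = Add(m, Mul(-76, W))
Function('s')(q) = Mul(-14, q) (Function('s')(q) = Mul(-7, Add(q, q)) = Mul(-7, Mul(2, q)) = Mul(-14, q))
Pow(Add(Function('s')(65), Function('D')(-151, z)), -1) = Pow(Add(Mul(-14, 65), Add(-151, Mul(-76, 27))), -1) = Pow(Add(-910, Add(-151, -2052)), -1) = Pow(Add(-910, -2203), -1) = Pow(-3113, -1) = Rational(-1, 3113)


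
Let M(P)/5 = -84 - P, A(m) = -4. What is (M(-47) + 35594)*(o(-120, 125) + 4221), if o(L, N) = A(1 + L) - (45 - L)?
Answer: 143477268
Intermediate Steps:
o(L, N) = -49 + L (o(L, N) = -4 - (45 - L) = -4 + (-45 + L) = -49 + L)
M(P) = -420 - 5*P (M(P) = 5*(-84 - P) = -420 - 5*P)
(M(-47) + 35594)*(o(-120, 125) + 4221) = ((-420 - 5*(-47)) + 35594)*((-49 - 120) + 4221) = ((-420 + 235) + 35594)*(-169 + 4221) = (-185 + 35594)*4052 = 35409*4052 = 143477268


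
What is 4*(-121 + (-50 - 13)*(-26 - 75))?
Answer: 24968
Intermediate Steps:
4*(-121 + (-50 - 13)*(-26 - 75)) = 4*(-121 - 63*(-101)) = 4*(-121 + 6363) = 4*6242 = 24968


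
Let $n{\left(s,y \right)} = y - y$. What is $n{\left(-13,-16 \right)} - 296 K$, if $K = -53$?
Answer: $15688$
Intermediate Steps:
$n{\left(s,y \right)} = 0$
$n{\left(-13,-16 \right)} - 296 K = 0 - -15688 = 0 + 15688 = 15688$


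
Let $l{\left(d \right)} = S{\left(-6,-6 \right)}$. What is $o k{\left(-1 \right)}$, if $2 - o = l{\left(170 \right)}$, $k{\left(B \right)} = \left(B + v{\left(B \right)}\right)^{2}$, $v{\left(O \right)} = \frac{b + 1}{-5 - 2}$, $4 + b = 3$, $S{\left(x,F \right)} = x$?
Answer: $8$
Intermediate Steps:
$l{\left(d \right)} = -6$
$b = -1$ ($b = -4 + 3 = -1$)
$v{\left(O \right)} = 0$ ($v{\left(O \right)} = \frac{-1 + 1}{-5 - 2} = \frac{0}{-7} = 0 \left(- \frac{1}{7}\right) = 0$)
$k{\left(B \right)} = B^{2}$ ($k{\left(B \right)} = \left(B + 0\right)^{2} = B^{2}$)
$o = 8$ ($o = 2 - -6 = 2 + 6 = 8$)
$o k{\left(-1 \right)} = 8 \left(-1\right)^{2} = 8 \cdot 1 = 8$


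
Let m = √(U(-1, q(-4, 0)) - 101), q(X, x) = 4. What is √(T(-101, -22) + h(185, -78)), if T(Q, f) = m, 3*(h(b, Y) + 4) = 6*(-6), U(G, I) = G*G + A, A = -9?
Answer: √(-16 + I*√109) ≈ 1.246 + 4.1896*I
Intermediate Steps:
U(G, I) = -9 + G² (U(G, I) = G*G - 9 = G² - 9 = -9 + G²)
h(b, Y) = -16 (h(b, Y) = -4 + (6*(-6))/3 = -4 + (⅓)*(-36) = -4 - 12 = -16)
m = I*√109 (m = √((-9 + (-1)²) - 101) = √((-9 + 1) - 101) = √(-8 - 101) = √(-109) = I*√109 ≈ 10.44*I)
T(Q, f) = I*√109
√(T(-101, -22) + h(185, -78)) = √(I*√109 - 16) = √(-16 + I*√109)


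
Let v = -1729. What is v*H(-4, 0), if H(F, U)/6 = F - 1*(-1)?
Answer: 31122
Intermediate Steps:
H(F, U) = 6 + 6*F (H(F, U) = 6*(F - 1*(-1)) = 6*(F + 1) = 6*(1 + F) = 6 + 6*F)
v*H(-4, 0) = -1729*(6 + 6*(-4)) = -1729*(6 - 24) = -1729*(-18) = 31122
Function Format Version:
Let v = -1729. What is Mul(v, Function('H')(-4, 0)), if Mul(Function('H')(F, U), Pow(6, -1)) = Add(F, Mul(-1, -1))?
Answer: 31122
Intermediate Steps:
Function('H')(F, U) = Add(6, Mul(6, F)) (Function('H')(F, U) = Mul(6, Add(F, Mul(-1, -1))) = Mul(6, Add(F, 1)) = Mul(6, Add(1, F)) = Add(6, Mul(6, F)))
Mul(v, Function('H')(-4, 0)) = Mul(-1729, Add(6, Mul(6, -4))) = Mul(-1729, Add(6, -24)) = Mul(-1729, -18) = 31122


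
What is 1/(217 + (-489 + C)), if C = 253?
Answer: -1/19 ≈ -0.052632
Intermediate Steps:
1/(217 + (-489 + C)) = 1/(217 + (-489 + 253)) = 1/(217 - 236) = 1/(-19) = -1/19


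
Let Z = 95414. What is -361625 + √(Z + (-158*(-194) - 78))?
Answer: -361625 + 2*√31497 ≈ -3.6127e+5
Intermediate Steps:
-361625 + √(Z + (-158*(-194) - 78)) = -361625 + √(95414 + (-158*(-194) - 78)) = -361625 + √(95414 + (30652 - 78)) = -361625 + √(95414 + 30574) = -361625 + √125988 = -361625 + 2*√31497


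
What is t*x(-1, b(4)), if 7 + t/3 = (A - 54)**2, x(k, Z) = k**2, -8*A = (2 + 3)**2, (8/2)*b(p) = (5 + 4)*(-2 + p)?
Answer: 625203/64 ≈ 9768.8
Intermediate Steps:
b(p) = -9/2 + 9*p/4 (b(p) = ((5 + 4)*(-2 + p))/4 = (9*(-2 + p))/4 = (-18 + 9*p)/4 = -9/2 + 9*p/4)
A = -25/8 (A = -(2 + 3)**2/8 = -1/8*5**2 = -1/8*25 = -25/8 ≈ -3.1250)
t = 625203/64 (t = -21 + 3*(-25/8 - 54)**2 = -21 + 3*(-457/8)**2 = -21 + 3*(208849/64) = -21 + 626547/64 = 625203/64 ≈ 9768.8)
t*x(-1, b(4)) = (625203/64)*(-1)**2 = (625203/64)*1 = 625203/64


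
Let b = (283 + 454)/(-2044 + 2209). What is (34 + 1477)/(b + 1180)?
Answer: 22665/17767 ≈ 1.2757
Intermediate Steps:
b = 67/15 (b = 737/165 = 737*(1/165) = 67/15 ≈ 4.4667)
(34 + 1477)/(b + 1180) = (34 + 1477)/(67/15 + 1180) = 1511/(17767/15) = 1511*(15/17767) = 22665/17767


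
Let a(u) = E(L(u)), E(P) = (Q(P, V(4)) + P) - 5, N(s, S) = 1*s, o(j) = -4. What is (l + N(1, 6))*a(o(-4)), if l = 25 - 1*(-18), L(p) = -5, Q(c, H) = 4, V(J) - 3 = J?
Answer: -264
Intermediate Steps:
V(J) = 3 + J
N(s, S) = s
l = 43 (l = 25 + 18 = 43)
E(P) = -1 + P (E(P) = (4 + P) - 5 = -1 + P)
a(u) = -6 (a(u) = -1 - 5 = -6)
(l + N(1, 6))*a(o(-4)) = (43 + 1)*(-6) = 44*(-6) = -264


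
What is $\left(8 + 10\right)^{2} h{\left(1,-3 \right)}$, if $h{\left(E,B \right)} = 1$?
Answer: $324$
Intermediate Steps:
$\left(8 + 10\right)^{2} h{\left(1,-3 \right)} = \left(8 + 10\right)^{2} \cdot 1 = 18^{2} \cdot 1 = 324 \cdot 1 = 324$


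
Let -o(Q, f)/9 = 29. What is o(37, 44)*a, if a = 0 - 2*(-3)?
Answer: -1566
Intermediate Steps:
o(Q, f) = -261 (o(Q, f) = -9*29 = -261)
a = 6 (a = 0 + 6 = 6)
o(37, 44)*a = -261*6 = -1566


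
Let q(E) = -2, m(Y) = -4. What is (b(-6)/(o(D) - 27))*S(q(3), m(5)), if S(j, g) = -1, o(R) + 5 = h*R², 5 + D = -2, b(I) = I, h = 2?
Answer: 1/11 ≈ 0.090909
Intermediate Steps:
D = -7 (D = -5 - 2 = -7)
o(R) = -5 + 2*R²
(b(-6)/(o(D) - 27))*S(q(3), m(5)) = (-6/((-5 + 2*(-7)²) - 27))*(-1) = (-6/((-5 + 2*49) - 27))*(-1) = (-6/((-5 + 98) - 27))*(-1) = (-6/(93 - 27))*(-1) = (-6/66)*(-1) = ((1/66)*(-6))*(-1) = -1/11*(-1) = 1/11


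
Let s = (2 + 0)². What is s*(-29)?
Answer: -116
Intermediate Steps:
s = 4 (s = 2² = 4)
s*(-29) = 4*(-29) = -116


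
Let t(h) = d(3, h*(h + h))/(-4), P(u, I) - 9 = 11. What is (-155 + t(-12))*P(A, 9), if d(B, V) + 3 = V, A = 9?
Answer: -4525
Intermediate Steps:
d(B, V) = -3 + V
P(u, I) = 20 (P(u, I) = 9 + 11 = 20)
t(h) = ¾ - h²/2 (t(h) = (-3 + h*(h + h))/(-4) = (-3 + h*(2*h))*(-¼) = (-3 + 2*h²)*(-¼) = ¾ - h²/2)
(-155 + t(-12))*P(A, 9) = (-155 + (¾ - ½*(-12)²))*20 = (-155 + (¾ - ½*144))*20 = (-155 + (¾ - 72))*20 = (-155 - 285/4)*20 = -905/4*20 = -4525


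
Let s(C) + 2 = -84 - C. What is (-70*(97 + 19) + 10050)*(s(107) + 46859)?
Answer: 90065380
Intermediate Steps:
s(C) = -86 - C (s(C) = -2 + (-84 - C) = -86 - C)
(-70*(97 + 19) + 10050)*(s(107) + 46859) = (-70*(97 + 19) + 10050)*((-86 - 1*107) + 46859) = (-70*116 + 10050)*((-86 - 107) + 46859) = (-8120 + 10050)*(-193 + 46859) = 1930*46666 = 90065380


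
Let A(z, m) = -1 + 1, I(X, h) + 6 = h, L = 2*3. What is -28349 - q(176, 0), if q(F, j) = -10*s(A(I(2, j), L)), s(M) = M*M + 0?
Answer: -28349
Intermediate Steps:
L = 6
I(X, h) = -6 + h
A(z, m) = 0
s(M) = M² (s(M) = M² + 0 = M²)
q(F, j) = 0 (q(F, j) = -10*0² = -10*0 = 0)
-28349 - q(176, 0) = -28349 - 1*0 = -28349 + 0 = -28349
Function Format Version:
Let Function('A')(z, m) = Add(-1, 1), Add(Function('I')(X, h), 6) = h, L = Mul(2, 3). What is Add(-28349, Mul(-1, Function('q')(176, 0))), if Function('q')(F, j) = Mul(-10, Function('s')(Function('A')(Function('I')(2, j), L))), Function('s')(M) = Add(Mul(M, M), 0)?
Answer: -28349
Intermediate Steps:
L = 6
Function('I')(X, h) = Add(-6, h)
Function('A')(z, m) = 0
Function('s')(M) = Pow(M, 2) (Function('s')(M) = Add(Pow(M, 2), 0) = Pow(M, 2))
Function('q')(F, j) = 0 (Function('q')(F, j) = Mul(-10, Pow(0, 2)) = Mul(-10, 0) = 0)
Add(-28349, Mul(-1, Function('q')(176, 0))) = Add(-28349, Mul(-1, 0)) = Add(-28349, 0) = -28349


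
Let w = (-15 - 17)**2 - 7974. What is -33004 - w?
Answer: -26054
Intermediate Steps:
w = -6950 (w = (-32)**2 - 7974 = 1024 - 7974 = -6950)
-33004 - w = -33004 - 1*(-6950) = -33004 + 6950 = -26054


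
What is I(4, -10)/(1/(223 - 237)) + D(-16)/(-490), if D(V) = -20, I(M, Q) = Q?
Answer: 6862/49 ≈ 140.04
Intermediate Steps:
I(4, -10)/(1/(223 - 237)) + D(-16)/(-490) = -10/(1/(223 - 237)) - 20/(-490) = -10/(1/(-14)) - 20*(-1/490) = -10/(-1/14) + 2/49 = -10*(-14) + 2/49 = 140 + 2/49 = 6862/49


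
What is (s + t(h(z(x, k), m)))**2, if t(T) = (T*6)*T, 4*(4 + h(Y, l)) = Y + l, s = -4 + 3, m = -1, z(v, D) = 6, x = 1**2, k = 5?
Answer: 126025/64 ≈ 1969.1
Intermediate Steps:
x = 1
s = -1
h(Y, l) = -4 + Y/4 + l/4 (h(Y, l) = -4 + (Y + l)/4 = -4 + (Y/4 + l/4) = -4 + Y/4 + l/4)
t(T) = 6*T**2 (t(T) = (6*T)*T = 6*T**2)
(s + t(h(z(x, k), m)))**2 = (-1 + 6*(-4 + (1/4)*6 + (1/4)*(-1))**2)**2 = (-1 + 6*(-4 + 3/2 - 1/4)**2)**2 = (-1 + 6*(-11/4)**2)**2 = (-1 + 6*(121/16))**2 = (-1 + 363/8)**2 = (355/8)**2 = 126025/64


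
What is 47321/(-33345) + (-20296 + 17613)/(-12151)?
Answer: -485532836/405175095 ≈ -1.1983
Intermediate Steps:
47321/(-33345) + (-20296 + 17613)/(-12151) = 47321*(-1/33345) - 2683*(-1/12151) = -47321/33345 + 2683/12151 = -485532836/405175095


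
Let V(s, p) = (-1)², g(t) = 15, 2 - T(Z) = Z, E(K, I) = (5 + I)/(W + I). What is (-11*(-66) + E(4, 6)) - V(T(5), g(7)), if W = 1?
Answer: 5086/7 ≈ 726.57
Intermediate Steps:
E(K, I) = (5 + I)/(1 + I)
T(Z) = 2 - Z
V(s, p) = 1
(-11*(-66) + E(4, 6)) - V(T(5), g(7)) = (-11*(-66) + (5 + 6)/(1 + 6)) - 1*1 = (726 + 11/7) - 1 = 5093/7 - 1 = 5086/7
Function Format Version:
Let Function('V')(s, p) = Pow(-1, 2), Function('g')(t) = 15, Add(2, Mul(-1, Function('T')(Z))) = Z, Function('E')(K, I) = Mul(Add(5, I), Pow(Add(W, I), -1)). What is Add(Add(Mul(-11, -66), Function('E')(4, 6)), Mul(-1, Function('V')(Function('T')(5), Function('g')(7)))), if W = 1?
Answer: Rational(5086, 7) ≈ 726.57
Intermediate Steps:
Function('E')(K, I) = Mul(Pow(Add(1, I), -1), Add(5, I)) (Function('E')(K, I) = Mul(Add(5, I), Pow(Add(1, I), -1)) = Mul(Pow(Add(1, I), -1), Add(5, I)))
Function('T')(Z) = Add(2, Mul(-1, Z))
Function('V')(s, p) = 1
Add(Add(Mul(-11, -66), Function('E')(4, 6)), Mul(-1, Function('V')(Function('T')(5), Function('g')(7)))) = Add(Add(Mul(-11, -66), Mul(Pow(Add(1, 6), -1), Add(5, 6))), Mul(-1, 1)) = Add(Add(726, Mul(Pow(7, -1), 11)), -1) = Add(Add(726, Mul(Rational(1, 7), 11)), -1) = Add(Add(726, Rational(11, 7)), -1) = Add(Rational(5093, 7), -1) = Rational(5086, 7)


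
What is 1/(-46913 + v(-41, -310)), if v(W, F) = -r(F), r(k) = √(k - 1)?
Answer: I/(√311 - 46913*I) ≈ -2.1316e-5 + 8.013e-9*I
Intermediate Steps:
r(k) = √(-1 + k)
v(W, F) = -√(-1 + F)
1/(-46913 + v(-41, -310)) = 1/(-46913 - √(-1 - 310)) = 1/(-46913 - √(-311)) = 1/(-46913 - I*√311)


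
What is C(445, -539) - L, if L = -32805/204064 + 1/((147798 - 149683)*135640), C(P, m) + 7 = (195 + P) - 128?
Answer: 3294618634922383/6521921151200 ≈ 505.16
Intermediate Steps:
C(P, m) = 60 + P (C(P, m) = -7 + ((195 + P) - 128) = -7 + (67 + P) = 60 + P)
L = -1048453566383/6521921151200 (L = -32805*1/204064 + (1/135640)/(-1885) = -32805/204064 - 1/1885*1/135640 = -32805/204064 - 1/255681400 = -1048453566383/6521921151200 ≈ -0.16076)
C(445, -539) - L = (60 + 445) - 1*(-1048453566383/6521921151200) = 505 + 1048453566383/6521921151200 = 3294618634922383/6521921151200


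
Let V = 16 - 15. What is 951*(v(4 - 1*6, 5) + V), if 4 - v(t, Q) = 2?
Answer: 2853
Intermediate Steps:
v(t, Q) = 2 (v(t, Q) = 4 - 1*2 = 4 - 2 = 2)
V = 1
951*(v(4 - 1*6, 5) + V) = 951*(2 + 1) = 951*3 = 2853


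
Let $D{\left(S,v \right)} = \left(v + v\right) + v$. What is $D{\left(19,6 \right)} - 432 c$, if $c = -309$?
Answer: $133506$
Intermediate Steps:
$D{\left(S,v \right)} = 3 v$ ($D{\left(S,v \right)} = 2 v + v = 3 v$)
$D{\left(19,6 \right)} - 432 c = 3 \cdot 6 - -133488 = 18 + 133488 = 133506$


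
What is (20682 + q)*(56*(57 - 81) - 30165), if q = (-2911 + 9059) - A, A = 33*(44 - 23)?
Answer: -823550733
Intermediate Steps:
A = 693 (A = 33*21 = 693)
q = 5455 (q = (-2911 + 9059) - 1*693 = 6148 - 693 = 5455)
(20682 + q)*(56*(57 - 81) - 30165) = (20682 + 5455)*(56*(57 - 81) - 30165) = 26137*(56*(-24) - 30165) = 26137*(-1344 - 30165) = 26137*(-31509) = -823550733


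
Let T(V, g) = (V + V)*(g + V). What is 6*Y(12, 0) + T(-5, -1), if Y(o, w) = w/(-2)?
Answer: 60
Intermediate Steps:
T(V, g) = 2*V*(V + g) (T(V, g) = (2*V)*(V + g) = 2*V*(V + g))
Y(o, w) = -w/2 (Y(o, w) = w*(-½) = -w/2)
6*Y(12, 0) + T(-5, -1) = 6*(-½*0) + 2*(-5)*(-5 - 1) = 6*0 + 2*(-5)*(-6) = 0 + 60 = 60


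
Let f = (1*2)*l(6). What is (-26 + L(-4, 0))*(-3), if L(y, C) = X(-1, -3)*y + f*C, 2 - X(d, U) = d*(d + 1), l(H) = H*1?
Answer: 102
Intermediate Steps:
l(H) = H
f = 12 (f = (1*2)*6 = 2*6 = 12)
X(d, U) = 2 - d*(1 + d) (X(d, U) = 2 - d*(d + 1) = 2 - d*(1 + d))
L(y, C) = 2*y + 12*C (L(y, C) = (2 - 1*(-1) - 1*(-1)**2)*y + 12*C = (2 + 1 - 1*1)*y + 12*C = (2 + 1 - 1)*y + 12*C = 2*y + 12*C)
(-26 + L(-4, 0))*(-3) = (-26 + (2*(-4) + 12*0))*(-3) = (-26 + (-8 + 0))*(-3) = (-26 - 8)*(-3) = -34*(-3) = 102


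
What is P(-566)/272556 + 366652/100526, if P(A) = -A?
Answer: 24997525057/6849741114 ≈ 3.6494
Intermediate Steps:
P(-566)/272556 + 366652/100526 = -1*(-566)/272556 + 366652/100526 = 566*(1/272556) + 366652*(1/100526) = 283/136278 + 183326/50263 = 24997525057/6849741114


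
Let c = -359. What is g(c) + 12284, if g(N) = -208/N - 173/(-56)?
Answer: 247031291/20104 ≈ 12288.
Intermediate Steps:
g(N) = 173/56 - 208/N (g(N) = -208/N - 173*(-1/56) = -208/N + 173/56 = 173/56 - 208/N)
g(c) + 12284 = (173/56 - 208/(-359)) + 12284 = (173/56 - 208*(-1/359)) + 12284 = (173/56 + 208/359) + 12284 = 73755/20104 + 12284 = 247031291/20104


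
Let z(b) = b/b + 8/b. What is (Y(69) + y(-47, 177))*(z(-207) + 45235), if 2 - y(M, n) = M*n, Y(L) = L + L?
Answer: 79208756396/207 ≈ 3.8265e+8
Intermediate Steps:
Y(L) = 2*L
y(M, n) = 2 - M*n
z(b) = 1 + 8/b
(Y(69) + y(-47, 177))*(z(-207) + 45235) = (2*69 + (2 - 1*(-47)*177))*((8 - 207)/(-207) + 45235) = (138 + (2 + 8319))*(-1/207*(-199) + 45235) = (138 + 8321)*(199/207 + 45235) = 8459*(9363844/207) = 79208756396/207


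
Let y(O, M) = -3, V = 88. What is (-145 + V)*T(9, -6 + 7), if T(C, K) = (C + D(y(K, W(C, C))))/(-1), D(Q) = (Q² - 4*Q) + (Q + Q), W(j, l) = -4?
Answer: 1368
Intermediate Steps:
D(Q) = Q² - 2*Q (D(Q) = (Q² - 4*Q) + 2*Q = Q² - 2*Q)
T(C, K) = -15 - C (T(C, K) = (C - 3*(-2 - 3))/(-1) = (C - 3*(-5))*(-1) = (C + 15)*(-1) = (15 + C)*(-1) = -15 - C)
(-145 + V)*T(9, -6 + 7) = (-145 + 88)*(-15 - 1*9) = -57*(-15 - 9) = -57*(-24) = 1368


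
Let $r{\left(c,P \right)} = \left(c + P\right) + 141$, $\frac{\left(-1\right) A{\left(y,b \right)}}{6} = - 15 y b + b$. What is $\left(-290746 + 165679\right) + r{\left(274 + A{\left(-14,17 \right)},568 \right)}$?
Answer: $-145606$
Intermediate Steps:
$A{\left(y,b \right)} = - 6 b + 90 b y$ ($A{\left(y,b \right)} = - 6 \left(- 15 y b + b\right) = - 6 \left(- 15 b y + b\right) = - 6 \left(b - 15 b y\right) = - 6 b + 90 b y$)
$r{\left(c,P \right)} = 141 + P + c$ ($r{\left(c,P \right)} = \left(P + c\right) + 141 = 141 + P + c$)
$\left(-290746 + 165679\right) + r{\left(274 + A{\left(-14,17 \right)},568 \right)} = \left(-290746 + 165679\right) + \left(141 + 568 + \left(274 + 6 \cdot 17 \left(-1 + 15 \left(-14\right)\right)\right)\right) = -125067 + \left(141 + 568 + \left(274 + 6 \cdot 17 \left(-1 - 210\right)\right)\right) = -125067 + \left(141 + 568 + \left(274 + 6 \cdot 17 \left(-211\right)\right)\right) = -125067 + \left(141 + 568 + \left(274 - 21522\right)\right) = -125067 + \left(141 + 568 - 21248\right) = -125067 - 20539 = -145606$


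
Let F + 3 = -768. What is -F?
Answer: 771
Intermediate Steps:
F = -771 (F = -3 - 768 = -771)
-F = -1*(-771) = 771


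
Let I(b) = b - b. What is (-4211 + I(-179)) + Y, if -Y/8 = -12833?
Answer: 98453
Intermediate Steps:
Y = 102664 (Y = -8*(-12833) = 102664)
I(b) = 0
(-4211 + I(-179)) + Y = (-4211 + 0) + 102664 = -4211 + 102664 = 98453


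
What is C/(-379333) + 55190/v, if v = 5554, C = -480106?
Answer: 11800948497/1053407741 ≈ 11.203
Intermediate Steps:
C/(-379333) + 55190/v = -480106/(-379333) + 55190/5554 = -480106*(-1/379333) + 55190*(1/5554) = 480106/379333 + 27595/2777 = 11800948497/1053407741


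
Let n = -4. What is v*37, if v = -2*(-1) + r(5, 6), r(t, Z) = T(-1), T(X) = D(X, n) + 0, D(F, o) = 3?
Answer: 185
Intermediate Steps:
T(X) = 3 (T(X) = 3 + 0 = 3)
r(t, Z) = 3
v = 5 (v = -2*(-1) + 3 = 2 + 3 = 5)
v*37 = 5*37 = 185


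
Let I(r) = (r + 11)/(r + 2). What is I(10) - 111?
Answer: -437/4 ≈ -109.25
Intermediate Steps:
I(r) = (11 + r)/(2 + r)
I(10) - 111 = (11 + 10)/(2 + 10) - 111 = 21/12 - 111 = (1/12)*21 - 111 = 7/4 - 111 = -437/4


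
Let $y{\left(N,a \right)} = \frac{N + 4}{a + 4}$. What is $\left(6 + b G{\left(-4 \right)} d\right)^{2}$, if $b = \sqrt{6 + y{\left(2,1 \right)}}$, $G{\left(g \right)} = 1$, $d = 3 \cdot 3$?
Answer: $\frac{3096}{5} + \frac{648 \sqrt{5}}{5} \approx 908.99$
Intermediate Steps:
$d = 9$
$y{\left(N,a \right)} = \frac{4 + N}{4 + a}$
$b = \frac{6 \sqrt{5}}{5}$ ($b = \sqrt{6 + \frac{4 + 2}{4 + 1}} = \sqrt{6 + \frac{1}{5} \cdot 6} = \sqrt{6 + \frac{6}{5}} = \sqrt{\frac{36}{5}} = \frac{6 \sqrt{5}}{5} \approx 2.6833$)
$\left(6 + b G{\left(-4 \right)} d\right)^{2} = \left(6 + \frac{6 \sqrt{5}}{5} \cdot 1 \cdot 9\right)^{2} = \left(6 + \frac{6 \sqrt{5}}{5} \cdot 9\right)^{2} = \left(6 + \frac{54 \sqrt{5}}{5}\right)^{2}$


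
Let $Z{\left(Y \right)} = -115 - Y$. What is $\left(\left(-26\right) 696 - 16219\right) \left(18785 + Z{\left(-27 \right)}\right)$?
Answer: $-641587555$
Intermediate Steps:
$\left(\left(-26\right) 696 - 16219\right) \left(18785 + Z{\left(-27 \right)}\right) = \left(\left(-26\right) 696 - 16219\right) \left(18785 - 88\right) = \left(-18096 - 16219\right) \left(18785 + \left(-115 + 27\right)\right) = - 34315 \left(18785 - 88\right) = \left(-34315\right) 18697 = -641587555$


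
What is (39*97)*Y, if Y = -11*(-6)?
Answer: 249678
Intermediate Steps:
Y = 66
(39*97)*Y = (39*97)*66 = 3783*66 = 249678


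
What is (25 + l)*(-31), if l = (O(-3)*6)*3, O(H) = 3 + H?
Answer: -775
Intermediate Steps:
l = 0 (l = ((3 - 3)*6)*3 = (0*6)*3 = 0*3 = 0)
(25 + l)*(-31) = (25 + 0)*(-31) = 25*(-31) = -775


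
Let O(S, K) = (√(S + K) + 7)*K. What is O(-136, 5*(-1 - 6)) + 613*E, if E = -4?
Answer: -2697 - 105*I*√19 ≈ -2697.0 - 457.68*I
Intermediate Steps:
O(S, K) = K*(7 + √(K + S)) (O(S, K) = (√(K + S) + 7)*K = (7 + √(K + S))*K = K*(7 + √(K + S)))
O(-136, 5*(-1 - 6)) + 613*E = (5*(-1 - 6))*(7 + √(5*(-1 - 6) - 136)) + 613*(-4) = (5*(-7))*(7 + √(5*(-7) - 136)) - 2452 = -35*(7 + √(-35 - 136)) - 2452 = -35*(7 + √(-171)) - 2452 = -35*(7 + 3*I*√19) - 2452 = (-245 - 105*I*√19) - 2452 = -2697 - 105*I*√19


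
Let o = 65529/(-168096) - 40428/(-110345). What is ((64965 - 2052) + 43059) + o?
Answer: 655208945406741/6182851040 ≈ 1.0597e+5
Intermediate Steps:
o = -145004139/6182851040 (o = 65529*(-1/168096) - 40428*(-1/110345) = -21843/56032 + 40428/110345 = -145004139/6182851040 ≈ -0.023453)
((64965 - 2052) + 43059) + o = ((64965 - 2052) + 43059) - 145004139/6182851040 = (62913 + 43059) - 145004139/6182851040 = 105972 - 145004139/6182851040 = 655208945406741/6182851040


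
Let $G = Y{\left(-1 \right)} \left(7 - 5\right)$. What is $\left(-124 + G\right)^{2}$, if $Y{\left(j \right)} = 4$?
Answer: $13456$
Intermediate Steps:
$G = 8$ ($G = 4 \left(7 - 5\right) = 4 \cdot 2 = 8$)
$\left(-124 + G\right)^{2} = \left(-124 + 8\right)^{2} = \left(-116\right)^{2} = 13456$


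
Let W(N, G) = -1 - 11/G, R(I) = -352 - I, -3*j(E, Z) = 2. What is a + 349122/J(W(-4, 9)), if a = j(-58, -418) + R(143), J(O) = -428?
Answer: -841901/642 ≈ -1311.4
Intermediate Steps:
j(E, Z) = -2/3 (j(E, Z) = -1/3*2 = -2/3)
a = -1487/3 (a = -2/3 + (-352 - 1*143) = -2/3 + (-352 - 143) = -2/3 - 495 = -1487/3 ≈ -495.67)
a + 349122/J(W(-4, 9)) = -1487/3 + 349122/(-428) = -1487/3 + 349122*(-1/428) = -1487/3 - 174561/214 = -841901/642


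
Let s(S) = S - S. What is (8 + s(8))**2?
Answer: 64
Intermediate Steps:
s(S) = 0
(8 + s(8))**2 = (8 + 0)**2 = 8**2 = 64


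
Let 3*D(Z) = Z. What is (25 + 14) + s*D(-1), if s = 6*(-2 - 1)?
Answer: 45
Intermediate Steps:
s = -18 (s = 6*(-3) = -18)
D(Z) = Z/3
(25 + 14) + s*D(-1) = (25 + 14) - 6*(-1) = 39 - 18*(-1/3) = 39 + 6 = 45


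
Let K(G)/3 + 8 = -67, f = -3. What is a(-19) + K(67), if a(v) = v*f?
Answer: -168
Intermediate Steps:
K(G) = -225 (K(G) = -24 + 3*(-67) = -24 - 201 = -225)
a(v) = -3*v (a(v) = v*(-3) = -3*v)
a(-19) + K(67) = -3*(-19) - 225 = 57 - 225 = -168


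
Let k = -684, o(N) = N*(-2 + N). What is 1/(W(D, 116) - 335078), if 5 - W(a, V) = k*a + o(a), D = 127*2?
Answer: -1/225345 ≈ -4.4376e-6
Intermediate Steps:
D = 254
W(a, V) = 5 + 684*a - a*(-2 + a) (W(a, V) = 5 - (-684*a + a*(-2 + a)) = 5 + (684*a - a*(-2 + a)) = 5 + 684*a - a*(-2 + a))
1/(W(D, 116) - 335078) = 1/((5 - 1*254² + 686*254) - 335078) = 1/((5 - 1*64516 + 174244) - 335078) = 1/((5 - 64516 + 174244) - 335078) = 1/(109733 - 335078) = 1/(-225345) = -1/225345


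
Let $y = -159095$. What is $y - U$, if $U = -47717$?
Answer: $-111378$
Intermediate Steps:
$y - U = -159095 - -47717 = -159095 + 47717 = -111378$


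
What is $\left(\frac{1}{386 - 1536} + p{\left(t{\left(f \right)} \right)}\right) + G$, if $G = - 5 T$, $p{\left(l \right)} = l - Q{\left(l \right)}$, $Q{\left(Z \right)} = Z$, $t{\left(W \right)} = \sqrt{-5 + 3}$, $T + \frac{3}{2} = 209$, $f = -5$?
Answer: $- \frac{596563}{575} \approx -1037.5$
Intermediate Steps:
$T = \frac{415}{2}$ ($T = - \frac{3}{2} + 209 = \frac{415}{2} \approx 207.5$)
$t{\left(W \right)} = i \sqrt{2}$ ($t{\left(W \right)} = \sqrt{-2} = i \sqrt{2}$)
$p{\left(l \right)} = 0$ ($p{\left(l \right)} = l - l = 0$)
$G = - \frac{2075}{2}$ ($G = \left(-5\right) \frac{415}{2} = - \frac{2075}{2} \approx -1037.5$)
$\left(\frac{1}{386 - 1536} + p{\left(t{\left(f \right)} \right)}\right) + G = \left(\frac{1}{386 - 1536} + 0\right) - \frac{2075}{2} = \left(\frac{1}{-1150} + 0\right) - \frac{2075}{2} = \left(- \frac{1}{1150} + 0\right) - \frac{2075}{2} = - \frac{1}{1150} - \frac{2075}{2} = - \frac{596563}{575}$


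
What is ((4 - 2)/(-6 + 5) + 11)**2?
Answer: 81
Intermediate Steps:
((4 - 2)/(-6 + 5) + 11)**2 = (2/(-1) + 11)**2 = (2*(-1) + 11)**2 = (-2 + 11)**2 = 9**2 = 81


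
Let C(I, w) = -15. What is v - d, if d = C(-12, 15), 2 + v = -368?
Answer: -355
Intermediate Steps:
v = -370 (v = -2 - 368 = -370)
d = -15
v - d = -370 - 1*(-15) = -370 + 15 = -355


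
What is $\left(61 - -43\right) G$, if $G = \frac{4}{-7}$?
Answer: $- \frac{416}{7} \approx -59.429$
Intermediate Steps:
$G = - \frac{4}{7}$ ($G = 4 \left(- \frac{1}{7}\right) = - \frac{4}{7} \approx -0.57143$)
$\left(61 - -43\right) G = \left(61 - -43\right) \left(- \frac{4}{7}\right) = \left(61 + 43\right) \left(- \frac{4}{7}\right) = 104 \left(- \frac{4}{7}\right) = - \frac{416}{7}$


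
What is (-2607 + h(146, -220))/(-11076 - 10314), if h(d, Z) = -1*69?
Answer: 446/3565 ≈ 0.12511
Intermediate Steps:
h(d, Z) = -69
(-2607 + h(146, -220))/(-11076 - 10314) = (-2607 - 69)/(-11076 - 10314) = -2676/(-21390) = -2676*(-1/21390) = 446/3565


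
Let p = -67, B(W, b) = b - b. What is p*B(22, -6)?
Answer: 0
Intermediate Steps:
B(W, b) = 0
p*B(22, -6) = -67*0 = 0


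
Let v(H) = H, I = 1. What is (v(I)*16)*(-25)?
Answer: -400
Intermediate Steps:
(v(I)*16)*(-25) = (1*16)*(-25) = 16*(-25) = -400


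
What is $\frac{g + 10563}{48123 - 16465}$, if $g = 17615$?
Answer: $\frac{14089}{15829} \approx 0.89007$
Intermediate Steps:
$\frac{g + 10563}{48123 - 16465} = \frac{17615 + 10563}{48123 - 16465} = \frac{28178}{31658} = 28178 \cdot \frac{1}{31658} = \frac{14089}{15829}$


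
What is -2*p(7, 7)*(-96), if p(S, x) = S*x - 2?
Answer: 9024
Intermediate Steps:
p(S, x) = -2 + S*x
-2*p(7, 7)*(-96) = -2*(-2 + 7*7)*(-96) = -2*(-2 + 49)*(-96) = -2*47*(-96) = -94*(-96) = 9024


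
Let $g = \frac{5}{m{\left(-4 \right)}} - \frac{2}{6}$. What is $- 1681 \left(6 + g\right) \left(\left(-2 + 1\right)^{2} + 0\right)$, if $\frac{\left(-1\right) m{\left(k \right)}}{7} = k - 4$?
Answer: $- \frac{1625527}{168} \approx -9675.8$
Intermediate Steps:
$m{\left(k \right)} = 28 - 7 k$ ($m{\left(k \right)} = - 7 \left(k - 4\right) = - 7 \left(-4 + k\right) = 28 - 7 k$)
$g = - \frac{41}{168}$ ($g = \frac{5}{28 - -28} - \frac{2}{6} = \frac{5}{28 + 28} - \frac{1}{3} = \frac{5}{56} - \frac{1}{3} = - \frac{41}{168} \approx -0.24405$)
$- 1681 \left(6 + g\right) \left(\left(-2 + 1\right)^{2} + 0\right) = - 1681 \left(6 - \frac{41}{168}\right) \left(\left(-2 + 1\right)^{2} + 0\right) = - 1681 \frac{967 \left(\left(-1\right)^{2} + 0\right)}{168} = - 1681 \frac{967 \left(1 + 0\right)}{168} = - 1681 \cdot \frac{967}{168} \cdot 1 = \left(-1681\right) \frac{967}{168} = - \frac{1625527}{168}$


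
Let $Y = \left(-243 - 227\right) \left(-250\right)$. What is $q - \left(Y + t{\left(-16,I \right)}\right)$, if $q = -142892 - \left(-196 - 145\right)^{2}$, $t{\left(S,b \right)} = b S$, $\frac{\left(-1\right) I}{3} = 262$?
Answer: $-389249$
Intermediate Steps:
$I = -786$ ($I = \left(-3\right) 262 = -786$)
$t{\left(S,b \right)} = S b$
$q = -259173$ ($q = -142892 - \left(-341\right)^{2} = -142892 - 116281 = -259173$)
$Y = 117500$ ($Y = \left(-470\right) \left(-250\right) = 117500$)
$q - \left(Y + t{\left(-16,I \right)}\right) = -259173 - \left(117500 - -12576\right) = -259173 - \left(117500 + 12576\right) = -259173 - 130076 = -389249$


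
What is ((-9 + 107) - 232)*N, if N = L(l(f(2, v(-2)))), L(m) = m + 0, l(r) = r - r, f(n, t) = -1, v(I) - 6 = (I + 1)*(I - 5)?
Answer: 0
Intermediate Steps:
v(I) = 6 + (1 + I)*(-5 + I) (v(I) = 6 + (I + 1)*(I - 5) = 6 + (1 + I)*(-5 + I))
l(r) = 0
L(m) = m
N = 0
((-9 + 107) - 232)*N = ((-9 + 107) - 232)*0 = (98 - 232)*0 = -134*0 = 0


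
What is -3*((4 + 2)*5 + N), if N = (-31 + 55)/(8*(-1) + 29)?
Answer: -654/7 ≈ -93.429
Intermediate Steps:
N = 8/7 (N = 24/(-8 + 29) = 24/21 = 24*(1/21) = 8/7 ≈ 1.1429)
-3*((4 + 2)*5 + N) = -3*((4 + 2)*5 + 8/7) = -3*(6*5 + 8/7) = -3*(30 + 8/7) = -3*218/7 = -654/7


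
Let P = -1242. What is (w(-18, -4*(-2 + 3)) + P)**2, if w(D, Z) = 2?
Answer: 1537600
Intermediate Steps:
(w(-18, -4*(-2 + 3)) + P)**2 = (2 - 1242)**2 = (-1240)**2 = 1537600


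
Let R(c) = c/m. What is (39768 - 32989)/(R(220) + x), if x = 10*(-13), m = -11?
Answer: -6779/150 ≈ -45.193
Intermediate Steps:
x = -130
R(c) = -c/11 (R(c) = c/(-11) = c*(-1/11) = -c/11)
(39768 - 32989)/(R(220) + x) = (39768 - 32989)/(-1/11*220 - 130) = 6779/(-20 - 130) = 6779/(-150) = 6779*(-1/150) = -6779/150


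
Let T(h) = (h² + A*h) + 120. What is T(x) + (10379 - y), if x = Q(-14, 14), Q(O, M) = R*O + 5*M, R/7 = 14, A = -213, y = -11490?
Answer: 1994519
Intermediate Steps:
R = 98 (R = 7*14 = 98)
Q(O, M) = 5*M + 98*O (Q(O, M) = 98*O + 5*M = 5*M + 98*O)
x = -1302 (x = 5*14 + 98*(-14) = 70 - 1372 = -1302)
T(h) = 120 + h² - 213*h (T(h) = (h² - 213*h) + 120 = 120 + h² - 213*h)
T(x) + (10379 - y) = (120 + (-1302)² - 213*(-1302)) + (10379 - 1*(-11490)) = (120 + 1695204 + 277326) + (10379 + 11490) = 1972650 + 21869 = 1994519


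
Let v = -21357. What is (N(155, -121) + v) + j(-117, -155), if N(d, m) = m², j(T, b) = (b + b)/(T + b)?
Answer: -913221/136 ≈ -6714.9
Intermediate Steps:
j(T, b) = 2*b/(T + b) (j(T, b) = (2*b)/(T + b) = 2*b/(T + b))
(N(155, -121) + v) + j(-117, -155) = ((-121)² - 21357) + 2*(-155)/(-117 - 155) = (14641 - 21357) + 2*(-155)/(-272) = -6716 + 2*(-155)*(-1/272) = -6716 + 155/136 = -913221/136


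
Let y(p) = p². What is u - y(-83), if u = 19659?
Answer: 12770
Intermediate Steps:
u - y(-83) = 19659 - 1*(-83)² = 19659 - 1*6889 = 19659 - 6889 = 12770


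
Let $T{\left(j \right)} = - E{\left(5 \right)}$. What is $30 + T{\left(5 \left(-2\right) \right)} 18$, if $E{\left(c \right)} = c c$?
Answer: $-420$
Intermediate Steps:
$E{\left(c \right)} = c^{2}$
$T{\left(j \right)} = -25$ ($T{\left(j \right)} = - 5^{2} = \left(-1\right) 25 = -25$)
$30 + T{\left(5 \left(-2\right) \right)} 18 = 30 - 450 = -420$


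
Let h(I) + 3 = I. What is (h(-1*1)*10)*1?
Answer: -40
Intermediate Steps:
h(I) = -3 + I
(h(-1*1)*10)*1 = ((-3 - 1*1)*10)*1 = ((-3 - 1)*10)*1 = -4*10*1 = -40*1 = -40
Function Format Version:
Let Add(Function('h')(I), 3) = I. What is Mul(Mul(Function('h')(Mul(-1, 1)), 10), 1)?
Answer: -40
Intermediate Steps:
Function('h')(I) = Add(-3, I)
Mul(Mul(Function('h')(Mul(-1, 1)), 10), 1) = Mul(Mul(Add(-3, Mul(-1, 1)), 10), 1) = Mul(Mul(Add(-3, -1), 10), 1) = Mul(Mul(-4, 10), 1) = Mul(-40, 1) = -40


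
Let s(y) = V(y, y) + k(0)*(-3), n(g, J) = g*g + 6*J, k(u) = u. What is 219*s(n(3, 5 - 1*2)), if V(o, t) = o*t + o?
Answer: 165564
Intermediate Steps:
V(o, t) = o + o*t
n(g, J) = g² + 6*J
s(y) = y*(1 + y) (s(y) = y*(1 + y) + 0*(-3) = y*(1 + y) + 0 = y*(1 + y))
219*s(n(3, 5 - 1*2)) = 219*((3² + 6*(5 - 1*2))*(1 + (3² + 6*(5 - 1*2)))) = 219*((9 + 6*(5 - 2))*(1 + (9 + 6*(5 - 2)))) = 219*((9 + 6*3)*(1 + (9 + 6*3))) = 219*((9 + 18)*(1 + (9 + 18))) = 219*(27*(1 + 27)) = 219*(27*28) = 219*756 = 165564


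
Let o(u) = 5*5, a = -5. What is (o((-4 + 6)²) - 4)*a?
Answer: -105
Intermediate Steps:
o(u) = 25
(o((-4 + 6)²) - 4)*a = (25 - 4)*(-5) = 21*(-5) = -105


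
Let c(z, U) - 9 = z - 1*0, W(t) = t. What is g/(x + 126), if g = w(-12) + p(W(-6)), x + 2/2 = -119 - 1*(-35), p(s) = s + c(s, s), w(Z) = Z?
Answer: -15/41 ≈ -0.36585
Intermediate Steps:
c(z, U) = 9 + z (c(z, U) = 9 + (z - 1*0) = 9 + (z + 0) = 9 + z)
p(s) = 9 + 2*s (p(s) = s + (9 + s) = 9 + 2*s)
x = -85 (x = -1 + (-119 - 1*(-35)) = -1 + (-119 + 35) = -1 - 84 = -85)
g = -15 (g = -12 + (9 + 2*(-6)) = -12 + (9 - 12) = -12 - 3 = -15)
g/(x + 126) = -15/(-85 + 126) = -15/41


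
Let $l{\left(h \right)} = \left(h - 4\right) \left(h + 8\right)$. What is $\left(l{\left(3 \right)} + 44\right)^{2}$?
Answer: $1089$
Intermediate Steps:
$l{\left(h \right)} = \left(-4 + h\right) \left(8 + h\right)$
$\left(l{\left(3 \right)} + 44\right)^{2} = \left(\left(-32 + 3^{2} + 4 \cdot 3\right) + 44\right)^{2} = \left(\left(-32 + 9 + 12\right) + 44\right)^{2} = \left(-11 + 44\right)^{2} = 33^{2} = 1089$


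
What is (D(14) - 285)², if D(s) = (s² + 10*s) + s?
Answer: 4225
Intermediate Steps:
D(s) = s² + 11*s
(D(14) - 285)² = (14*(11 + 14) - 285)² = (14*25 - 285)² = (350 - 285)² = 65² = 4225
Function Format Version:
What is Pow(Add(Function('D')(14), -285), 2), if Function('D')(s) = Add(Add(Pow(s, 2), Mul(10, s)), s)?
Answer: 4225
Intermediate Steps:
Function('D')(s) = Add(Pow(s, 2), Mul(11, s))
Pow(Add(Function('D')(14), -285), 2) = Pow(Add(Mul(14, Add(11, 14)), -285), 2) = Pow(Add(Mul(14, 25), -285), 2) = Pow(Add(350, -285), 2) = Pow(65, 2) = 4225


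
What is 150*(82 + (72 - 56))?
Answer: 14700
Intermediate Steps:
150*(82 + (72 - 56)) = 150*(82 + 16) = 150*98 = 14700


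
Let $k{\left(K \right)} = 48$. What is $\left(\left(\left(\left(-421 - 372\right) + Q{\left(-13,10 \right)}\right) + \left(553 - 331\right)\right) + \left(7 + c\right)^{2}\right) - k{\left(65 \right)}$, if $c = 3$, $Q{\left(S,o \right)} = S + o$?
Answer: $-522$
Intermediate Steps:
$\left(\left(\left(\left(-421 - 372\right) + Q{\left(-13,10 \right)}\right) + \left(553 - 331\right)\right) + \left(7 + c\right)^{2}\right) - k{\left(65 \right)} = \left(\left(\left(\left(-421 - 372\right) + \left(-13 + 10\right)\right) + \left(553 - 331\right)\right) + \left(7 + 3\right)^{2}\right) - 48 = \left(\left(\left(-793 - 3\right) + 222\right) + 10^{2}\right) - 48 = \left(\left(-796 + 222\right) + 100\right) - 48 = \left(-574 + 100\right) - 48 = -474 - 48 = -522$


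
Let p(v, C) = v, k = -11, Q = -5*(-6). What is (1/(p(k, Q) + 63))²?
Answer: 1/2704 ≈ 0.00036982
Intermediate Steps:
Q = 30
(1/(p(k, Q) + 63))² = (1/(-11 + 63))² = (1/52)² = 1/2704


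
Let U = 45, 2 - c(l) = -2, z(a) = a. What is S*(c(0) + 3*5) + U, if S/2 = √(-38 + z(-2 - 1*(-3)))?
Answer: 45 + 38*I*√37 ≈ 45.0 + 231.15*I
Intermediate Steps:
c(l) = 4 (c(l) = 2 - 1*(-2) = 2 + 2 = 4)
S = 2*I*√37 (S = 2*√(-38 + (-2 - 1*(-3))) = 2*√(-38 + (-2 + 3)) = 2*√(-38 + 1) = 2*√(-37) = 2*(I*√37) = 2*I*√37 ≈ 12.166*I)
S*(c(0) + 3*5) + U = (2*I*√37)*(4 + 3*5) + 45 = (2*I*√37)*(4 + 15) + 45 = (2*I*√37)*19 + 45 = 38*I*√37 + 45 = 45 + 38*I*√37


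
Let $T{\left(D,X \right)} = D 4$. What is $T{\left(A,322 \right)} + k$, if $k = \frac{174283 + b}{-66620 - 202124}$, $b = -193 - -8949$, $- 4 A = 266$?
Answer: $- \frac{71668943}{268744} \approx -266.68$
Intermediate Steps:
$A = - \frac{133}{2}$ ($A = \left(- \frac{1}{4}\right) 266 = - \frac{133}{2} \approx -66.5$)
$b = 8756$ ($b = -193 + 8949 = 8756$)
$T{\left(D,X \right)} = 4 D$
$k = - \frac{183039}{268744}$ ($k = \frac{174283 + 8756}{-66620 - 202124} = \frac{183039}{-268744} = 183039 \left(- \frac{1}{268744}\right) = - \frac{183039}{268744} \approx -0.68109$)
$T{\left(A,322 \right)} + k = 4 \left(- \frac{133}{2}\right) - \frac{183039}{268744} = -266 - \frac{183039}{268744} = - \frac{71668943}{268744}$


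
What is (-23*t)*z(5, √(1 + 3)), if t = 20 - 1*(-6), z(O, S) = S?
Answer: -1196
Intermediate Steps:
t = 26 (t = 20 + 6 = 26)
(-23*t)*z(5, √(1 + 3)) = (-23*26)*√(1 + 3) = -598*√4 = -598*2 = -1196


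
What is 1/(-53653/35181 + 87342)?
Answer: 35181/3072725249 ≈ 1.1449e-5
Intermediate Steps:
1/(-53653/35181 + 87342) = 1/(3072725249/35181) = 35181/3072725249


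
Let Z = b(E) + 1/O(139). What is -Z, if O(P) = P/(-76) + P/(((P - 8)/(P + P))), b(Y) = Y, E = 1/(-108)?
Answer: 204815/35022996 ≈ 0.0058480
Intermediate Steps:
E = -1/108 ≈ -0.0092593
O(P) = -P/76 + 2*P²/(-8 + P) (O(P) = P*(-1/76) + P/(((-8 + P)/((2*P)))) = -P/76 + P/(((-8 + P)*(1/(2*P)))) = -P/76 + P/(((-8 + P)/(2*P))) = -P/76 + P*(2*P/(-8 + P)) = -P/76 + 2*P²/(-8 + P))
Z = -204815/35022996 (Z = -1/108 + 1/((1/76)*139*(8 + 151*139)/(-8 + 139)) = -1/108 + 1/((1/76)*139*(8 + 20989)/131) = -1/108 + 1/((1/76)*139*(1/131)*20997) = -1/108 + 1/(2918583/9956) = -1/108 + 9956/2918583 = -204815/35022996 ≈ -0.0058480)
-Z = -1*(-204815/35022996) = 204815/35022996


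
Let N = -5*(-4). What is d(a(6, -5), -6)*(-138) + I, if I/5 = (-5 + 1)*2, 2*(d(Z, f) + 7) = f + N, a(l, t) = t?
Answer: -40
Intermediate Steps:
N = 20
d(Z, f) = 3 + f/2 (d(Z, f) = -7 + (f + 20)/2 = -7 + (20 + f)/2 = -7 + (10 + f/2) = 3 + f/2)
I = -40 (I = 5*((-5 + 1)*2) = 5*(-4*2) = 5*(-8) = -40)
d(a(6, -5), -6)*(-138) + I = (3 + (½)*(-6))*(-138) - 40 = (3 - 3)*(-138) - 40 = 0*(-138) - 40 = 0 - 40 = -40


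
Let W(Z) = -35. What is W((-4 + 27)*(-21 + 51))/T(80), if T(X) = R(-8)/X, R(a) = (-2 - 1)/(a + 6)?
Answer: -5600/3 ≈ -1866.7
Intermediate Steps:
R(a) = -3/(6 + a)
T(X) = 3/(2*X) (T(X) = (-3/(6 - 8))/X = (-3/(-2))/X = (-3*(-½))/X = 3/(2*X))
W((-4 + 27)*(-21 + 51))/T(80) = -35/((3/2)/80) = -35/((3/2)*(1/80)) = -35/3/160 = -35*160/3 = -5600/3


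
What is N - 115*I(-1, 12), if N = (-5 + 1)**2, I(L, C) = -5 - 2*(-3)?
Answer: -99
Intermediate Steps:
I(L, C) = 1 (I(L, C) = -5 + 6 = 1)
N = 16 (N = (-4)**2 = 16)
N - 115*I(-1, 12) = 16 - 115*1 = 16 - 115 = -99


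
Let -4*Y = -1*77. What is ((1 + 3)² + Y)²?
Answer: 19881/16 ≈ 1242.6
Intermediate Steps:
Y = 77/4 (Y = -(-1)*77/4 = -¼*(-77) = 77/4 ≈ 19.250)
((1 + 3)² + Y)² = ((1 + 3)² + 77/4)² = (4² + 77/4)² = (16 + 77/4)² = (141/4)² = 19881/16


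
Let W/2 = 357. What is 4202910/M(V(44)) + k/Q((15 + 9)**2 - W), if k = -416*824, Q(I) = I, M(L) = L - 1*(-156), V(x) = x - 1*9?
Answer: 322736662/13179 ≈ 24489.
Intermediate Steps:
W = 714 (W = 2*357 = 714)
V(x) = -9 + x (V(x) = x - 9 = -9 + x)
M(L) = 156 + L (M(L) = L + 156 = 156 + L)
k = -342784
4202910/M(V(44)) + k/Q((15 + 9)**2 - W) = 4202910/(156 + (-9 + 44)) - 342784/((15 + 9)**2 - 1*714) = 4202910/(156 + 35) - 342784/(24**2 - 714) = 4202910/191 - 342784/(576 - 714) = 4202910*(1/191) - 342784/(-138) = 4202910/191 - 342784*(-1/138) = 4202910/191 + 171392/69 = 322736662/13179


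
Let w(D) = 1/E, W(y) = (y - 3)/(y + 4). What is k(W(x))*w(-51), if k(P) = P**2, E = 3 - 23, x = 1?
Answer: -1/125 ≈ -0.0080000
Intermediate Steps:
E = -20
W(y) = (-3 + y)/(4 + y)
w(D) = -1/20 (w(D) = 1/(-20) = -1/20)
k(W(x))*w(-51) = ((-3 + 1)/(4 + 1))**2*(-1/20) = (-2/5)**2*(-1/20) = (4/25)*(-1/20) = -1/125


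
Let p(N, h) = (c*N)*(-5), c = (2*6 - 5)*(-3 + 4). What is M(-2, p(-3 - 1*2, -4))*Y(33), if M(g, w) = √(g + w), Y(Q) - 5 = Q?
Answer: 38*√173 ≈ 499.81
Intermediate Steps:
Y(Q) = 5 + Q
c = 7 (c = (12 - 5)*1 = 7*1 = 7)
p(N, h) = -35*N (p(N, h) = (7*N)*(-5) = -35*N)
M(-2, p(-3 - 1*2, -4))*Y(33) = √(-2 - 35*(-3 - 1*2))*(5 + 33) = √(-2 - 35*(-3 - 2))*38 = √(-2 - 35*(-5))*38 = √(-2 + 175)*38 = √173*38 = 38*√173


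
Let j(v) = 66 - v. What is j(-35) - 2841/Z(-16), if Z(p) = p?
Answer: 4457/16 ≈ 278.56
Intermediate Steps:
j(-35) - 2841/Z(-16) = (66 - 1*(-35)) - 2841/(-16) = (66 + 35) - 2841*(-1/16) = 101 + 2841/16 = 4457/16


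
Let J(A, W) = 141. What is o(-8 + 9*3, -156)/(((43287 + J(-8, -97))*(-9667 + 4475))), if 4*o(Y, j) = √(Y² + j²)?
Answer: -√24697/901912704 ≈ -1.7424e-7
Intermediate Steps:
o(Y, j) = √(Y² + j²)/4
o(-8 + 9*3, -156)/(((43287 + J(-8, -97))*(-9667 + 4475))) = (√((-8 + 9*3)² + (-156)²)/4)/(((43287 + 141)*(-9667 + 4475))) = (√((-8 + 27)² + 24336)/4)/((43428*(-5192))) = (√(19² + 24336)/4)/(-225478176) = (√(361 + 24336)/4)*(-1/225478176) = (√24697/4)*(-1/225478176) = -√24697/901912704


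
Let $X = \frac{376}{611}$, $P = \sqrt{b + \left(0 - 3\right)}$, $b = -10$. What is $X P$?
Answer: $\frac{8 i \sqrt{13}}{13} \approx 2.2188 i$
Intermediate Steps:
$P = i \sqrt{13}$ ($P = \sqrt{-10 + \left(0 - 3\right)} = \sqrt{-10 - 3} = \sqrt{-13} = i \sqrt{13} \approx 3.6056 i$)
$X = \frac{8}{13}$ ($X = 376 \cdot \frac{1}{611} = \frac{8}{13} \approx 0.61539$)
$X P = \frac{8 i \sqrt{13}}{13}$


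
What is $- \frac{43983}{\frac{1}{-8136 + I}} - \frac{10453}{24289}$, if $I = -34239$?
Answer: $\frac{45269343301172}{24289} \approx 1.8638 \cdot 10^{9}$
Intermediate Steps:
$- \frac{43983}{\frac{1}{-8136 + I}} - \frac{10453}{24289} = - \frac{43983}{\frac{1}{-8136 - 34239}} - \frac{10453}{24289} = - \frac{43983}{\frac{1}{-42375}} - \frac{10453}{24289} = - \frac{43983}{- \frac{1}{42375}} - \frac{10453}{24289} = \left(-43983\right) \left(-42375\right) - \frac{10453}{24289} = 1863779625 - \frac{10453}{24289} = \frac{45269343301172}{24289}$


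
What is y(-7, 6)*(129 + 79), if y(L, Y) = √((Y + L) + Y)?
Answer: 208*√5 ≈ 465.10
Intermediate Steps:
y(L, Y) = √(L + 2*Y) (y(L, Y) = √((L + Y) + Y) = √(L + 2*Y))
y(-7, 6)*(129 + 79) = √(-7 + 2*6)*(129 + 79) = √(-7 + 12)*208 = √5*208 = 208*√5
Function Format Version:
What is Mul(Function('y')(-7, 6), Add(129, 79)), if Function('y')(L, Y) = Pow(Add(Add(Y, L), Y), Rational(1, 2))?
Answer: Mul(208, Pow(5, Rational(1, 2))) ≈ 465.10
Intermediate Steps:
Function('y')(L, Y) = Pow(Add(L, Mul(2, Y)), Rational(1, 2)) (Function('y')(L, Y) = Pow(Add(Add(L, Y), Y), Rational(1, 2)) = Pow(Add(L, Mul(2, Y)), Rational(1, 2)))
Mul(Function('y')(-7, 6), Add(129, 79)) = Mul(Pow(Add(-7, Mul(2, 6)), Rational(1, 2)), Add(129, 79)) = Mul(Pow(Add(-7, 12), Rational(1, 2)), 208) = Mul(Pow(5, Rational(1, 2)), 208) = Mul(208, Pow(5, Rational(1, 2)))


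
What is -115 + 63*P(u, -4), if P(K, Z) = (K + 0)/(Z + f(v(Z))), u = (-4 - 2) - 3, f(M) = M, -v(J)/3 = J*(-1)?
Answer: -1273/16 ≈ -79.563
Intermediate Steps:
v(J) = 3*J (v(J) = -3*J*(-1) = -(-3)*J = 3*J)
u = -9 (u = -6 - 3 = -9)
P(K, Z) = K/(4*Z) (P(K, Z) = (K + 0)/(Z + 3*Z) = K/((4*Z)) = K*(1/(4*Z)) = K/(4*Z))
-115 + 63*P(u, -4) = -115 + 63*((¼)*(-9)/(-4)) = -115 + 63*((¼)*(-9)*(-¼)) = -115 + 63*(9/16) = -115 + 567/16 = -1273/16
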